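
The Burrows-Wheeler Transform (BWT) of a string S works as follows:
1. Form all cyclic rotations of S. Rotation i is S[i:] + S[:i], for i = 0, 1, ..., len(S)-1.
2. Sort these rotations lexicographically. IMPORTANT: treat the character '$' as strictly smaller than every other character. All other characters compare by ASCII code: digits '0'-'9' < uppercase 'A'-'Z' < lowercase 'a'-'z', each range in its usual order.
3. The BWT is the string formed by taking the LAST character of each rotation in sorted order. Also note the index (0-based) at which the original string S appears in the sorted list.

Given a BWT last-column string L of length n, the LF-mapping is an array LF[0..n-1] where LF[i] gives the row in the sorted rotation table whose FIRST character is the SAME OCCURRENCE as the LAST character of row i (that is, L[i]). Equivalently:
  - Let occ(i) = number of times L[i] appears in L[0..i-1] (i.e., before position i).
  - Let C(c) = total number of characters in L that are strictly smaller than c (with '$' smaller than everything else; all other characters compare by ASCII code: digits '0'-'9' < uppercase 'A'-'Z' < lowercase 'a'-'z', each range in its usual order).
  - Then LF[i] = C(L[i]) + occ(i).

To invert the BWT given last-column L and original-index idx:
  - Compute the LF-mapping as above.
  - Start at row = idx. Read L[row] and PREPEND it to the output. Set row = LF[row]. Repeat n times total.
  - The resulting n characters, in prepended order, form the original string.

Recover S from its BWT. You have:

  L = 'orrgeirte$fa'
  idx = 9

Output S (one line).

Answer: refrigerato$

Derivation:
LF mapping: 7 8 9 5 2 6 10 11 3 0 4 1
Walk LF starting at row 9, prepending L[row]:
  step 1: row=9, L[9]='$', prepend. Next row=LF[9]=0
  step 2: row=0, L[0]='o', prepend. Next row=LF[0]=7
  step 3: row=7, L[7]='t', prepend. Next row=LF[7]=11
  step 4: row=11, L[11]='a', prepend. Next row=LF[11]=1
  step 5: row=1, L[1]='r', prepend. Next row=LF[1]=8
  step 6: row=8, L[8]='e', prepend. Next row=LF[8]=3
  step 7: row=3, L[3]='g', prepend. Next row=LF[3]=5
  step 8: row=5, L[5]='i', prepend. Next row=LF[5]=6
  step 9: row=6, L[6]='r', prepend. Next row=LF[6]=10
  step 10: row=10, L[10]='f', prepend. Next row=LF[10]=4
  step 11: row=4, L[4]='e', prepend. Next row=LF[4]=2
  step 12: row=2, L[2]='r', prepend. Next row=LF[2]=9
Reversed output: refrigerato$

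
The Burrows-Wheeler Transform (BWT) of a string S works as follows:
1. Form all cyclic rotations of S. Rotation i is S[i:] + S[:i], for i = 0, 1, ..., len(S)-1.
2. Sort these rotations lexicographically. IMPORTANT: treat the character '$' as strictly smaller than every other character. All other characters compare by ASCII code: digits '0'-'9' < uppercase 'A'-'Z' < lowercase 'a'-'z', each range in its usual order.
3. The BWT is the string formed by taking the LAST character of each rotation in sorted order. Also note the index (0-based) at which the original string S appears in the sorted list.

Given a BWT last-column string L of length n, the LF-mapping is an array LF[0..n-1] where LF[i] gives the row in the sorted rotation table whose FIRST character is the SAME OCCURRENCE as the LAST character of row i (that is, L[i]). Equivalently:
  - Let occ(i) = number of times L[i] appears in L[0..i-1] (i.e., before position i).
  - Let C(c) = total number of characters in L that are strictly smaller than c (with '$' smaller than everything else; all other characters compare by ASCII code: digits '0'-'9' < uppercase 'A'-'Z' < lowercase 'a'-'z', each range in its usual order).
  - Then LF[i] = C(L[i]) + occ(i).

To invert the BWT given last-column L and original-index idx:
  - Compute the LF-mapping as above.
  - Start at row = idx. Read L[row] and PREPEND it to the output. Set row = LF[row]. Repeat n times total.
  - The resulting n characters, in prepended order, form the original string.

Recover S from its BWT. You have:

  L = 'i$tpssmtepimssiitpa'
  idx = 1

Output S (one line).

Answer: attemptmississippi$

Derivation:
LF mapping: 3 0 16 9 12 13 7 17 2 10 4 8 14 15 5 6 18 11 1
Walk LF starting at row 1, prepending L[row]:
  step 1: row=1, L[1]='$', prepend. Next row=LF[1]=0
  step 2: row=0, L[0]='i', prepend. Next row=LF[0]=3
  step 3: row=3, L[3]='p', prepend. Next row=LF[3]=9
  step 4: row=9, L[9]='p', prepend. Next row=LF[9]=10
  step 5: row=10, L[10]='i', prepend. Next row=LF[10]=4
  step 6: row=4, L[4]='s', prepend. Next row=LF[4]=12
  step 7: row=12, L[12]='s', prepend. Next row=LF[12]=14
  step 8: row=14, L[14]='i', prepend. Next row=LF[14]=5
  step 9: row=5, L[5]='s', prepend. Next row=LF[5]=13
  step 10: row=13, L[13]='s', prepend. Next row=LF[13]=15
  step 11: row=15, L[15]='i', prepend. Next row=LF[15]=6
  step 12: row=6, L[6]='m', prepend. Next row=LF[6]=7
  step 13: row=7, L[7]='t', prepend. Next row=LF[7]=17
  step 14: row=17, L[17]='p', prepend. Next row=LF[17]=11
  step 15: row=11, L[11]='m', prepend. Next row=LF[11]=8
  step 16: row=8, L[8]='e', prepend. Next row=LF[8]=2
  step 17: row=2, L[2]='t', prepend. Next row=LF[2]=16
  step 18: row=16, L[16]='t', prepend. Next row=LF[16]=18
  step 19: row=18, L[18]='a', prepend. Next row=LF[18]=1
Reversed output: attemptmississippi$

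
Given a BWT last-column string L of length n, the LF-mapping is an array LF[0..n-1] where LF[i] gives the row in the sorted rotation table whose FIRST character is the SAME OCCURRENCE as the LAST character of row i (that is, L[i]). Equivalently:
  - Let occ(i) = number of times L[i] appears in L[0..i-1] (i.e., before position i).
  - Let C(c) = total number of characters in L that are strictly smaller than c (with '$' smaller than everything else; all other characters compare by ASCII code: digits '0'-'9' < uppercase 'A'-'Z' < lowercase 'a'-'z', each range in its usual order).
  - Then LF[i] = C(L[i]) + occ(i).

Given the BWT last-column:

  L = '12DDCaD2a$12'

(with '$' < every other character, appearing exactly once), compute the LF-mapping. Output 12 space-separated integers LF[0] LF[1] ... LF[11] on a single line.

Answer: 1 3 7 8 6 10 9 4 11 0 2 5

Derivation:
Char counts: '$':1, '1':2, '2':3, 'C':1, 'D':3, 'a':2
C (first-col start): C('$')=0, C('1')=1, C('2')=3, C('C')=6, C('D')=7, C('a')=10
L[0]='1': occ=0, LF[0]=C('1')+0=1+0=1
L[1]='2': occ=0, LF[1]=C('2')+0=3+0=3
L[2]='D': occ=0, LF[2]=C('D')+0=7+0=7
L[3]='D': occ=1, LF[3]=C('D')+1=7+1=8
L[4]='C': occ=0, LF[4]=C('C')+0=6+0=6
L[5]='a': occ=0, LF[5]=C('a')+0=10+0=10
L[6]='D': occ=2, LF[6]=C('D')+2=7+2=9
L[7]='2': occ=1, LF[7]=C('2')+1=3+1=4
L[8]='a': occ=1, LF[8]=C('a')+1=10+1=11
L[9]='$': occ=0, LF[9]=C('$')+0=0+0=0
L[10]='1': occ=1, LF[10]=C('1')+1=1+1=2
L[11]='2': occ=2, LF[11]=C('2')+2=3+2=5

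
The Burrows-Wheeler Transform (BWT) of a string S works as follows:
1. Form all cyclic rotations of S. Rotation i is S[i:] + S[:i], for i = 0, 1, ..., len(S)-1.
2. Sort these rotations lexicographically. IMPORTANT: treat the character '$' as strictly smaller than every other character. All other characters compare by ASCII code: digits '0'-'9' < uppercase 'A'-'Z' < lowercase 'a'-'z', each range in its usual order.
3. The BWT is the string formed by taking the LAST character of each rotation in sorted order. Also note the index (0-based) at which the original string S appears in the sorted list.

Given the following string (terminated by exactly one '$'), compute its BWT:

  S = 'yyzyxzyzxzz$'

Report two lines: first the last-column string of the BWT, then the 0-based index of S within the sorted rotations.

All 12 rotations (rotation i = S[i:]+S[:i]):
  rot[0] = yyzyxzyzxzz$
  rot[1] = yzyxzyzxzz$y
  rot[2] = zyxzyzxzz$yy
  rot[3] = yxzyzxzz$yyz
  rot[4] = xzyzxzz$yyzy
  rot[5] = zyzxzz$yyzyx
  rot[6] = yzxzz$yyzyxz
  rot[7] = zxzz$yyzyxzy
  rot[8] = xzz$yyzyxzyz
  rot[9] = zz$yyzyxzyzx
  rot[10] = z$yyzyxzyzxz
  rot[11] = $yyzyxzyzxzz
Sorted (with $ < everything):
  sorted[0] = $yyzyxzyzxzz  (last char: 'z')
  sorted[1] = xzyzxzz$yyzy  (last char: 'y')
  sorted[2] = xzz$yyzyxzyz  (last char: 'z')
  sorted[3] = yxzyzxzz$yyz  (last char: 'z')
  sorted[4] = yyzyxzyzxzz$  (last char: '$')
  sorted[5] = yzxzz$yyzyxz  (last char: 'z')
  sorted[6] = yzyxzyzxzz$y  (last char: 'y')
  sorted[7] = z$yyzyxzyzxz  (last char: 'z')
  sorted[8] = zxzz$yyzyxzy  (last char: 'y')
  sorted[9] = zyxzyzxzz$yy  (last char: 'y')
  sorted[10] = zyzxzz$yyzyx  (last char: 'x')
  sorted[11] = zz$yyzyxzyzx  (last char: 'x')
Last column: zyzz$zyzyyxx
Original string S is at sorted index 4

Answer: zyzz$zyzyyxx
4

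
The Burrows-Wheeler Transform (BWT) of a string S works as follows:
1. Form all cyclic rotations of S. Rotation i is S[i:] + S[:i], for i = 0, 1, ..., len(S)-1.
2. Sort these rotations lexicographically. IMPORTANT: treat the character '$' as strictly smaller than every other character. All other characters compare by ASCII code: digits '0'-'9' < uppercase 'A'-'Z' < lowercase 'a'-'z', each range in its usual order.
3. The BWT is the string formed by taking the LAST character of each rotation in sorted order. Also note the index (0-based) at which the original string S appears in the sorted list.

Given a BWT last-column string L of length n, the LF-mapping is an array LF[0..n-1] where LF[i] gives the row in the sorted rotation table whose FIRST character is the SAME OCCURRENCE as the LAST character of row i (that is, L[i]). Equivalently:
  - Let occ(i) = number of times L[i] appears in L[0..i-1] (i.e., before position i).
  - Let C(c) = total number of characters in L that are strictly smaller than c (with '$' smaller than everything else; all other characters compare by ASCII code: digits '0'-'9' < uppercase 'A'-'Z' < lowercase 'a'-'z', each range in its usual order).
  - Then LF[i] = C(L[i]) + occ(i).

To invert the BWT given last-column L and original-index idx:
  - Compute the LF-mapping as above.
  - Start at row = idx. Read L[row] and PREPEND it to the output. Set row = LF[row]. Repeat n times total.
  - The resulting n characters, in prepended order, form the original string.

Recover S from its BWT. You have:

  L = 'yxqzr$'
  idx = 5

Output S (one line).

Answer: zxqry$

Derivation:
LF mapping: 4 3 1 5 2 0
Walk LF starting at row 5, prepending L[row]:
  step 1: row=5, L[5]='$', prepend. Next row=LF[5]=0
  step 2: row=0, L[0]='y', prepend. Next row=LF[0]=4
  step 3: row=4, L[4]='r', prepend. Next row=LF[4]=2
  step 4: row=2, L[2]='q', prepend. Next row=LF[2]=1
  step 5: row=1, L[1]='x', prepend. Next row=LF[1]=3
  step 6: row=3, L[3]='z', prepend. Next row=LF[3]=5
Reversed output: zxqry$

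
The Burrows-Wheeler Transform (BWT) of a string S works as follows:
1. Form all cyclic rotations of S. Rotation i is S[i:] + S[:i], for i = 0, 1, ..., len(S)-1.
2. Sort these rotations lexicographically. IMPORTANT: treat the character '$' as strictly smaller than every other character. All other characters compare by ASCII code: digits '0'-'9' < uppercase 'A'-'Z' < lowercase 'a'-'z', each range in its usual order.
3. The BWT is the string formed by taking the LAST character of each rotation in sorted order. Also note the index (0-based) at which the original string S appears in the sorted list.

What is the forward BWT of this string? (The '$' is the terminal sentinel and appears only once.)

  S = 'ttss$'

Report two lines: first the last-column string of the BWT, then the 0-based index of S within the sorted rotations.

Answer: sstt$
4

Derivation:
All 5 rotations (rotation i = S[i:]+S[:i]):
  rot[0] = ttss$
  rot[1] = tss$t
  rot[2] = ss$tt
  rot[3] = s$tts
  rot[4] = $ttss
Sorted (with $ < everything):
  sorted[0] = $ttss  (last char: 's')
  sorted[1] = s$tts  (last char: 's')
  sorted[2] = ss$tt  (last char: 't')
  sorted[3] = tss$t  (last char: 't')
  sorted[4] = ttss$  (last char: '$')
Last column: sstt$
Original string S is at sorted index 4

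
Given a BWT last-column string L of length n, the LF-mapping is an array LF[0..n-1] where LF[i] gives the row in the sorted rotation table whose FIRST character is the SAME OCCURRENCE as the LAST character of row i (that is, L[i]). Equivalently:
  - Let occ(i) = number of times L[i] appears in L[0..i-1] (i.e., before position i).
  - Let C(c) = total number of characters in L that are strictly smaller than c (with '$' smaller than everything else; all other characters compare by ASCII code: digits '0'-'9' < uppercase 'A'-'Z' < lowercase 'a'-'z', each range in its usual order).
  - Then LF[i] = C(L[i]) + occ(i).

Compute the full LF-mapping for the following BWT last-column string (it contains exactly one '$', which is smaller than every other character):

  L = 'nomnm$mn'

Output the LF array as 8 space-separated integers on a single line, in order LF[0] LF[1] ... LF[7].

Answer: 4 7 1 5 2 0 3 6

Derivation:
Char counts: '$':1, 'm':3, 'n':3, 'o':1
C (first-col start): C('$')=0, C('m')=1, C('n')=4, C('o')=7
L[0]='n': occ=0, LF[0]=C('n')+0=4+0=4
L[1]='o': occ=0, LF[1]=C('o')+0=7+0=7
L[2]='m': occ=0, LF[2]=C('m')+0=1+0=1
L[3]='n': occ=1, LF[3]=C('n')+1=4+1=5
L[4]='m': occ=1, LF[4]=C('m')+1=1+1=2
L[5]='$': occ=0, LF[5]=C('$')+0=0+0=0
L[6]='m': occ=2, LF[6]=C('m')+2=1+2=3
L[7]='n': occ=2, LF[7]=C('n')+2=4+2=6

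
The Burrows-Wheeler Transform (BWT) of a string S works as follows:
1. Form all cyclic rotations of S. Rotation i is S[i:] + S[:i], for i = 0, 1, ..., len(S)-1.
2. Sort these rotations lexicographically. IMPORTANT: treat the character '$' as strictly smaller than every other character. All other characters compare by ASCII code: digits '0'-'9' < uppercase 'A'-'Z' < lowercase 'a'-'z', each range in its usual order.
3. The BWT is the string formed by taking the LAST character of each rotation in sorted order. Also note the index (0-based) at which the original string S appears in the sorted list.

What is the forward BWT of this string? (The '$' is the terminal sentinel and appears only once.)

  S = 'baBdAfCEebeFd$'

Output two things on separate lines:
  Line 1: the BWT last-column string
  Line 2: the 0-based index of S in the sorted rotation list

Answer: ddafCeb$eFBbEA
7

Derivation:
All 14 rotations (rotation i = S[i:]+S[:i]):
  rot[0] = baBdAfCEebeFd$
  rot[1] = aBdAfCEebeFd$b
  rot[2] = BdAfCEebeFd$ba
  rot[3] = dAfCEebeFd$baB
  rot[4] = AfCEebeFd$baBd
  rot[5] = fCEebeFd$baBdA
  rot[6] = CEebeFd$baBdAf
  rot[7] = EebeFd$baBdAfC
  rot[8] = ebeFd$baBdAfCE
  rot[9] = beFd$baBdAfCEe
  rot[10] = eFd$baBdAfCEeb
  rot[11] = Fd$baBdAfCEebe
  rot[12] = d$baBdAfCEebeF
  rot[13] = $baBdAfCEebeFd
Sorted (with $ < everything):
  sorted[0] = $baBdAfCEebeFd  (last char: 'd')
  sorted[1] = AfCEebeFd$baBd  (last char: 'd')
  sorted[2] = BdAfCEebeFd$ba  (last char: 'a')
  sorted[3] = CEebeFd$baBdAf  (last char: 'f')
  sorted[4] = EebeFd$baBdAfC  (last char: 'C')
  sorted[5] = Fd$baBdAfCEebe  (last char: 'e')
  sorted[6] = aBdAfCEebeFd$b  (last char: 'b')
  sorted[7] = baBdAfCEebeFd$  (last char: '$')
  sorted[8] = beFd$baBdAfCEe  (last char: 'e')
  sorted[9] = d$baBdAfCEebeF  (last char: 'F')
  sorted[10] = dAfCEebeFd$baB  (last char: 'B')
  sorted[11] = eFd$baBdAfCEeb  (last char: 'b')
  sorted[12] = ebeFd$baBdAfCE  (last char: 'E')
  sorted[13] = fCEebeFd$baBdA  (last char: 'A')
Last column: ddafCeb$eFBbEA
Original string S is at sorted index 7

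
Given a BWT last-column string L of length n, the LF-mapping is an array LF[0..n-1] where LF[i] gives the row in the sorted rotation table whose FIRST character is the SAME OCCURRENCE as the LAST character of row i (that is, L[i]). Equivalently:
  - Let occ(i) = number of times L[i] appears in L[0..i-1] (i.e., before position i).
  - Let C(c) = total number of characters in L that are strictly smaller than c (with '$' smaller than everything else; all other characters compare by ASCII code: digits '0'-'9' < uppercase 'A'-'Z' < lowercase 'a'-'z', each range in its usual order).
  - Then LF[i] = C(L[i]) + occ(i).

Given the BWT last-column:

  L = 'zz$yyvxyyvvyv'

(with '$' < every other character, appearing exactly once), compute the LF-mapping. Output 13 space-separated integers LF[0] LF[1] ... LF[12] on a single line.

Answer: 11 12 0 6 7 1 5 8 9 2 3 10 4

Derivation:
Char counts: '$':1, 'v':4, 'x':1, 'y':5, 'z':2
C (first-col start): C('$')=0, C('v')=1, C('x')=5, C('y')=6, C('z')=11
L[0]='z': occ=0, LF[0]=C('z')+0=11+0=11
L[1]='z': occ=1, LF[1]=C('z')+1=11+1=12
L[2]='$': occ=0, LF[2]=C('$')+0=0+0=0
L[3]='y': occ=0, LF[3]=C('y')+0=6+0=6
L[4]='y': occ=1, LF[4]=C('y')+1=6+1=7
L[5]='v': occ=0, LF[5]=C('v')+0=1+0=1
L[6]='x': occ=0, LF[6]=C('x')+0=5+0=5
L[7]='y': occ=2, LF[7]=C('y')+2=6+2=8
L[8]='y': occ=3, LF[8]=C('y')+3=6+3=9
L[9]='v': occ=1, LF[9]=C('v')+1=1+1=2
L[10]='v': occ=2, LF[10]=C('v')+2=1+2=3
L[11]='y': occ=4, LF[11]=C('y')+4=6+4=10
L[12]='v': occ=3, LF[12]=C('v')+3=1+3=4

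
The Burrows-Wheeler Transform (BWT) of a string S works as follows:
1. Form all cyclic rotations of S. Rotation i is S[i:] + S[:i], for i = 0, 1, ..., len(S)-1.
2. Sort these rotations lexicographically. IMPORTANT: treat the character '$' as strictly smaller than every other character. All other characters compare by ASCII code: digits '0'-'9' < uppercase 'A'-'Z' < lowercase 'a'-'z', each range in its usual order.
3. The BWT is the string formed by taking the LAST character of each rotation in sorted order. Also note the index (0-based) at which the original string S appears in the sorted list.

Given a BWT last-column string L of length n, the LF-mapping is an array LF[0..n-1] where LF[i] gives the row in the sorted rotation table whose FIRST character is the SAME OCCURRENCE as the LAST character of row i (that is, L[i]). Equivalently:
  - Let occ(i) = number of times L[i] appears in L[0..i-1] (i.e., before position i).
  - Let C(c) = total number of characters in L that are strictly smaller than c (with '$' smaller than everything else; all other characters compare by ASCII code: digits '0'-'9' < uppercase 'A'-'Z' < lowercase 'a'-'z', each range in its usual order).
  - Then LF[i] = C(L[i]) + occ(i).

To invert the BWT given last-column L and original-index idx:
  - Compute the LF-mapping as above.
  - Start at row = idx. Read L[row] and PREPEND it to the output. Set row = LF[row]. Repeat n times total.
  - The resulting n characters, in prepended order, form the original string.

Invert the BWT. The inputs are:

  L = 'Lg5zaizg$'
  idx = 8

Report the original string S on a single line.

LF mapping: 2 4 1 7 3 6 8 5 0
Walk LF starting at row 8, prepending L[row]:
  step 1: row=8, L[8]='$', prepend. Next row=LF[8]=0
  step 2: row=0, L[0]='L', prepend. Next row=LF[0]=2
  step 3: row=2, L[2]='5', prepend. Next row=LF[2]=1
  step 4: row=1, L[1]='g', prepend. Next row=LF[1]=4
  step 5: row=4, L[4]='a', prepend. Next row=LF[4]=3
  step 6: row=3, L[3]='z', prepend. Next row=LF[3]=7
  step 7: row=7, L[7]='g', prepend. Next row=LF[7]=5
  step 8: row=5, L[5]='i', prepend. Next row=LF[5]=6
  step 9: row=6, L[6]='z', prepend. Next row=LF[6]=8
Reversed output: zigzag5L$

Answer: zigzag5L$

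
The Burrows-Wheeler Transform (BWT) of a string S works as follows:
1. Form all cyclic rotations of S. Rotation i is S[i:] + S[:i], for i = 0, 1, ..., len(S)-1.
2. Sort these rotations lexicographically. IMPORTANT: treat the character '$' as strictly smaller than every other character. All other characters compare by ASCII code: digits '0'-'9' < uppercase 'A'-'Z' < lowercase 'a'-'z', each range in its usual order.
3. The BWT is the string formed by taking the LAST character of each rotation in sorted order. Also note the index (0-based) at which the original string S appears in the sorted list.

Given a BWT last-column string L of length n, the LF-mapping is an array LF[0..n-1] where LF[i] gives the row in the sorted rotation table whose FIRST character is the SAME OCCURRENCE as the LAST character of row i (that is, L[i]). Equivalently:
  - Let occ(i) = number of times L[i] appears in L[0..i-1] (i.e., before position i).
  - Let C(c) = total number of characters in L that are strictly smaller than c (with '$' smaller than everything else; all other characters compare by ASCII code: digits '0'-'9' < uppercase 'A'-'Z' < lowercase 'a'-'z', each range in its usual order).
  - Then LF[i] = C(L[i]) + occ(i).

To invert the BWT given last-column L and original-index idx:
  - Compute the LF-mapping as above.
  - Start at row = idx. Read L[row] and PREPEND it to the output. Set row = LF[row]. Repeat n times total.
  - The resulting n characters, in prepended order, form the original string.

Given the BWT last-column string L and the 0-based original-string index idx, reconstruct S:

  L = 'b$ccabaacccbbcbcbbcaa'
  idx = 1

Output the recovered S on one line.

LF mapping: 6 0 13 14 1 7 2 3 15 16 17 8 9 18 10 19 11 12 20 4 5
Walk LF starting at row 1, prepending L[row]:
  step 1: row=1, L[1]='$', prepend. Next row=LF[1]=0
  step 2: row=0, L[0]='b', prepend. Next row=LF[0]=6
  step 3: row=6, L[6]='a', prepend. Next row=LF[6]=2
  step 4: row=2, L[2]='c', prepend. Next row=LF[2]=13
  step 5: row=13, L[13]='c', prepend. Next row=LF[13]=18
  step 6: row=18, L[18]='c', prepend. Next row=LF[18]=20
  step 7: row=20, L[20]='a', prepend. Next row=LF[20]=5
  step 8: row=5, L[5]='b', prepend. Next row=LF[5]=7
  step 9: row=7, L[7]='a', prepend. Next row=LF[7]=3
  step 10: row=3, L[3]='c', prepend. Next row=LF[3]=14
  step 11: row=14, L[14]='b', prepend. Next row=LF[14]=10
  step 12: row=10, L[10]='c', prepend. Next row=LF[10]=17
  step 13: row=17, L[17]='b', prepend. Next row=LF[17]=12
  step 14: row=12, L[12]='b', prepend. Next row=LF[12]=9
  step 15: row=9, L[9]='c', prepend. Next row=LF[9]=16
  step 16: row=16, L[16]='b', prepend. Next row=LF[16]=11
  step 17: row=11, L[11]='b', prepend. Next row=LF[11]=8
  step 18: row=8, L[8]='c', prepend. Next row=LF[8]=15
  step 19: row=15, L[15]='c', prepend. Next row=LF[15]=19
  step 20: row=19, L[19]='a', prepend. Next row=LF[19]=4
  step 21: row=4, L[4]='a', prepend. Next row=LF[4]=1
Reversed output: aaccbbcbbcbcabacccab$

Answer: aaccbbcbbcbcabacccab$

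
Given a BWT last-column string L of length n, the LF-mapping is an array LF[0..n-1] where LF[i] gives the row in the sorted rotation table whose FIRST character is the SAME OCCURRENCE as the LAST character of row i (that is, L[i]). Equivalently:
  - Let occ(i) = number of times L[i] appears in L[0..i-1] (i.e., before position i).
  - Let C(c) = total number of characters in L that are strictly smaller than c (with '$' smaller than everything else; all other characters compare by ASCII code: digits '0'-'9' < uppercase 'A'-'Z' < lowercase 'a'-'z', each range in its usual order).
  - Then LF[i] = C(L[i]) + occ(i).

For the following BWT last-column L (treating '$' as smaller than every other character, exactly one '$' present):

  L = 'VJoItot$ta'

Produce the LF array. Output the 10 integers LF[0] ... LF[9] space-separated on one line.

Char counts: '$':1, 'I':1, 'J':1, 'V':1, 'a':1, 'o':2, 't':3
C (first-col start): C('$')=0, C('I')=1, C('J')=2, C('V')=3, C('a')=4, C('o')=5, C('t')=7
L[0]='V': occ=0, LF[0]=C('V')+0=3+0=3
L[1]='J': occ=0, LF[1]=C('J')+0=2+0=2
L[2]='o': occ=0, LF[2]=C('o')+0=5+0=5
L[3]='I': occ=0, LF[3]=C('I')+0=1+0=1
L[4]='t': occ=0, LF[4]=C('t')+0=7+0=7
L[5]='o': occ=1, LF[5]=C('o')+1=5+1=6
L[6]='t': occ=1, LF[6]=C('t')+1=7+1=8
L[7]='$': occ=0, LF[7]=C('$')+0=0+0=0
L[8]='t': occ=2, LF[8]=C('t')+2=7+2=9
L[9]='a': occ=0, LF[9]=C('a')+0=4+0=4

Answer: 3 2 5 1 7 6 8 0 9 4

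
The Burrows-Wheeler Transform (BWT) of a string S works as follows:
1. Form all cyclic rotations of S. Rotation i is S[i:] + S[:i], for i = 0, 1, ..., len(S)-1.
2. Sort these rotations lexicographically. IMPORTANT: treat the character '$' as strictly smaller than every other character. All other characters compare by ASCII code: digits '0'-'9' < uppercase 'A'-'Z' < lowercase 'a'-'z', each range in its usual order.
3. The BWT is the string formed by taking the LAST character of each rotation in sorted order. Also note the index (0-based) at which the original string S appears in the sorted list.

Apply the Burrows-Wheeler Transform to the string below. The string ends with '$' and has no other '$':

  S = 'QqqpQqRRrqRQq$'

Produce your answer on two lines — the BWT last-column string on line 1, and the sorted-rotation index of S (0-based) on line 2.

All 14 rotations (rotation i = S[i:]+S[:i]):
  rot[0] = QqqpQqRRrqRQq$
  rot[1] = qqpQqRRrqRQq$Q
  rot[2] = qpQqRRrqRQq$Qq
  rot[3] = pQqRRrqRQq$Qqq
  rot[4] = QqRRrqRQq$Qqqp
  rot[5] = qRRrqRQq$QqqpQ
  rot[6] = RRrqRQq$QqqpQq
  rot[7] = RrqRQq$QqqpQqR
  rot[8] = rqRQq$QqqpQqRR
  rot[9] = qRQq$QqqpQqRRr
  rot[10] = RQq$QqqpQqRRrq
  rot[11] = Qq$QqqpQqRRrqR
  rot[12] = q$QqqpQqRRrqRQ
  rot[13] = $QqqpQqRRrqRQq
Sorted (with $ < everything):
  sorted[0] = $QqqpQqRRrqRQq  (last char: 'q')
  sorted[1] = Qq$QqqpQqRRrqR  (last char: 'R')
  sorted[2] = QqRRrqRQq$Qqqp  (last char: 'p')
  sorted[3] = QqqpQqRRrqRQq$  (last char: '$')
  sorted[4] = RQq$QqqpQqRRrq  (last char: 'q')
  sorted[5] = RRrqRQq$QqqpQq  (last char: 'q')
  sorted[6] = RrqRQq$QqqpQqR  (last char: 'R')
  sorted[7] = pQqRRrqRQq$Qqq  (last char: 'q')
  sorted[8] = q$QqqpQqRRrqRQ  (last char: 'Q')
  sorted[9] = qRQq$QqqpQqRRr  (last char: 'r')
  sorted[10] = qRRrqRQq$QqqpQ  (last char: 'Q')
  sorted[11] = qpQqRRrqRQq$Qq  (last char: 'q')
  sorted[12] = qqpQqRRrqRQq$Q  (last char: 'Q')
  sorted[13] = rqRQq$QqqpQqRR  (last char: 'R')
Last column: qRp$qqRqQrQqQR
Original string S is at sorted index 3

Answer: qRp$qqRqQrQqQR
3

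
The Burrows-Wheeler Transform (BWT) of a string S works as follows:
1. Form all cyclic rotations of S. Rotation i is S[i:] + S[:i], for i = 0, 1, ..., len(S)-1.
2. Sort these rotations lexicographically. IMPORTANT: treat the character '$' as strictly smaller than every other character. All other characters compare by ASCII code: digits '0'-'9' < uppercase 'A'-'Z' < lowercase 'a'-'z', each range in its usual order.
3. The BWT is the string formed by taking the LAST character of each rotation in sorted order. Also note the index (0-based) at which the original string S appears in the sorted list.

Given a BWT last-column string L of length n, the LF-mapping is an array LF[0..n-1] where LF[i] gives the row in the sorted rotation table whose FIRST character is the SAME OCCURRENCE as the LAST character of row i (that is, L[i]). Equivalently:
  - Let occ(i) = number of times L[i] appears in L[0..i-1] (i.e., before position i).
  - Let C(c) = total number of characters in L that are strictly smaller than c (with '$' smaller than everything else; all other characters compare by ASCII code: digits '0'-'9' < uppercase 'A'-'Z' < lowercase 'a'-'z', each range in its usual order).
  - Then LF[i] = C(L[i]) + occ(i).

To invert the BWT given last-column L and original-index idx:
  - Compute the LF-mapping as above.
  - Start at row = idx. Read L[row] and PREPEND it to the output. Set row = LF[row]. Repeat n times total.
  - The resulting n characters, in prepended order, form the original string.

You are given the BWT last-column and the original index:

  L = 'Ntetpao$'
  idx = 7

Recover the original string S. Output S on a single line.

LF mapping: 1 6 3 7 5 2 4 0
Walk LF starting at row 7, prepending L[row]:
  step 1: row=7, L[7]='$', prepend. Next row=LF[7]=0
  step 2: row=0, L[0]='N', prepend. Next row=LF[0]=1
  step 3: row=1, L[1]='t', prepend. Next row=LF[1]=6
  step 4: row=6, L[6]='o', prepend. Next row=LF[6]=4
  step 5: row=4, L[4]='p', prepend. Next row=LF[4]=5
  step 6: row=5, L[5]='a', prepend. Next row=LF[5]=2
  step 7: row=2, L[2]='e', prepend. Next row=LF[2]=3
  step 8: row=3, L[3]='t', prepend. Next row=LF[3]=7
Reversed output: teapotN$

Answer: teapotN$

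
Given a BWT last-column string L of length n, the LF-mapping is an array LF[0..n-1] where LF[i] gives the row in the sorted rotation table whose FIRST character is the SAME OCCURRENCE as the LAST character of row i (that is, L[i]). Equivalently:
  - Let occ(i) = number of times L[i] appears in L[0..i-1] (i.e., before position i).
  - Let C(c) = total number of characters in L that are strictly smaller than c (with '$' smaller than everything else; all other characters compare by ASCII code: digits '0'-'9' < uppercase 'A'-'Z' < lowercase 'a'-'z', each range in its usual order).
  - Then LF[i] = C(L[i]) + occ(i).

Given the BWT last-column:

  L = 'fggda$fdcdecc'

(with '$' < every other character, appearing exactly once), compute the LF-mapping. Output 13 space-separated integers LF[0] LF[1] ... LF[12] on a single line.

Answer: 9 11 12 5 1 0 10 6 2 7 8 3 4

Derivation:
Char counts: '$':1, 'a':1, 'c':3, 'd':3, 'e':1, 'f':2, 'g':2
C (first-col start): C('$')=0, C('a')=1, C('c')=2, C('d')=5, C('e')=8, C('f')=9, C('g')=11
L[0]='f': occ=0, LF[0]=C('f')+0=9+0=9
L[1]='g': occ=0, LF[1]=C('g')+0=11+0=11
L[2]='g': occ=1, LF[2]=C('g')+1=11+1=12
L[3]='d': occ=0, LF[3]=C('d')+0=5+0=5
L[4]='a': occ=0, LF[4]=C('a')+0=1+0=1
L[5]='$': occ=0, LF[5]=C('$')+0=0+0=0
L[6]='f': occ=1, LF[6]=C('f')+1=9+1=10
L[7]='d': occ=1, LF[7]=C('d')+1=5+1=6
L[8]='c': occ=0, LF[8]=C('c')+0=2+0=2
L[9]='d': occ=2, LF[9]=C('d')+2=5+2=7
L[10]='e': occ=0, LF[10]=C('e')+0=8+0=8
L[11]='c': occ=1, LF[11]=C('c')+1=2+1=3
L[12]='c': occ=2, LF[12]=C('c')+2=2+2=4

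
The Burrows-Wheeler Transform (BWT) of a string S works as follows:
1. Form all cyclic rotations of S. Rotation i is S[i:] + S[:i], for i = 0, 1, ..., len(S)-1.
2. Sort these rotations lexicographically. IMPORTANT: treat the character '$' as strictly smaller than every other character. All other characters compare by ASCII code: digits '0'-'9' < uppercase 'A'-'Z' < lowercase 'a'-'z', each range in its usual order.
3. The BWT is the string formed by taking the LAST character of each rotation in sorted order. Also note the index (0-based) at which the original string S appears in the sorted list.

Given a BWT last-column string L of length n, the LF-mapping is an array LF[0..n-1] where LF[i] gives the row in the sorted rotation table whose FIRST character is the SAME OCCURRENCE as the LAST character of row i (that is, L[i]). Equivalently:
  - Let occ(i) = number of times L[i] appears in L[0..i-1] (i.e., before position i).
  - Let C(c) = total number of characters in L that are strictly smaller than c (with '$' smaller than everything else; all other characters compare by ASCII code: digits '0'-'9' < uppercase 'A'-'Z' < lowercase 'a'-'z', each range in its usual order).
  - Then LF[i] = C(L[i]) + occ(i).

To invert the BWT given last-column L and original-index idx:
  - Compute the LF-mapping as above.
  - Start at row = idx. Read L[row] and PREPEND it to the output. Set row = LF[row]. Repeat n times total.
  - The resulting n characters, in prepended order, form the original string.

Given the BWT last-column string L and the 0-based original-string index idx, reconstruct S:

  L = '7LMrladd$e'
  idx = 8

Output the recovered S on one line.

LF mapping: 1 2 3 9 8 4 5 6 0 7
Walk LF starting at row 8, prepending L[row]:
  step 1: row=8, L[8]='$', prepend. Next row=LF[8]=0
  step 2: row=0, L[0]='7', prepend. Next row=LF[0]=1
  step 3: row=1, L[1]='L', prepend. Next row=LF[1]=2
  step 4: row=2, L[2]='M', prepend. Next row=LF[2]=3
  step 5: row=3, L[3]='r', prepend. Next row=LF[3]=9
  step 6: row=9, L[9]='e', prepend. Next row=LF[9]=7
  step 7: row=7, L[7]='d', prepend. Next row=LF[7]=6
  step 8: row=6, L[6]='d', prepend. Next row=LF[6]=5
  step 9: row=5, L[5]='a', prepend. Next row=LF[5]=4
  step 10: row=4, L[4]='l', prepend. Next row=LF[4]=8
Reversed output: ladderML7$

Answer: ladderML7$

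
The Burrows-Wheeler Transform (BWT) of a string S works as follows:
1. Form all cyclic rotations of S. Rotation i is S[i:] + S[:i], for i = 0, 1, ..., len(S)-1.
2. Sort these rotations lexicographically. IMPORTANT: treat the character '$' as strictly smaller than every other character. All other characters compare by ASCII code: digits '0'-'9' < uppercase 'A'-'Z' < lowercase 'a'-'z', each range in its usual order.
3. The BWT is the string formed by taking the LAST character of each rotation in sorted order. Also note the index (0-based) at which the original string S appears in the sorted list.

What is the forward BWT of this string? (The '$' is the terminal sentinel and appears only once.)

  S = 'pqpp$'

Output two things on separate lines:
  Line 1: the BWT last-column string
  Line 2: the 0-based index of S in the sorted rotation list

Answer: ppq$p
3

Derivation:
All 5 rotations (rotation i = S[i:]+S[:i]):
  rot[0] = pqpp$
  rot[1] = qpp$p
  rot[2] = pp$pq
  rot[3] = p$pqp
  rot[4] = $pqpp
Sorted (with $ < everything):
  sorted[0] = $pqpp  (last char: 'p')
  sorted[1] = p$pqp  (last char: 'p')
  sorted[2] = pp$pq  (last char: 'q')
  sorted[3] = pqpp$  (last char: '$')
  sorted[4] = qpp$p  (last char: 'p')
Last column: ppq$p
Original string S is at sorted index 3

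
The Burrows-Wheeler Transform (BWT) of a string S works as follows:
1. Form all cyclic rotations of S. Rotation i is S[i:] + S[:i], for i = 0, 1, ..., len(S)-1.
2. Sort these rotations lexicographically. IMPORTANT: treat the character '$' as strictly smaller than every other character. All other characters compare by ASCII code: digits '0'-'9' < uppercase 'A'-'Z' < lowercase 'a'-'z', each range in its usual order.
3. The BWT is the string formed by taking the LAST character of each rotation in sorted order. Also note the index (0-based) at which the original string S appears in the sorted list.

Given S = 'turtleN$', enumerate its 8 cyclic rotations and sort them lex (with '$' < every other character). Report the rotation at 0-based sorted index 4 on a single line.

Answer: rtleN$tu

Derivation:
All 8 rotations (rotation i = S[i:]+S[:i]):
  rot[0] = turtleN$
  rot[1] = urtleN$t
  rot[2] = rtleN$tu
  rot[3] = tleN$tur
  rot[4] = leN$turt
  rot[5] = eN$turtl
  rot[6] = N$turtle
  rot[7] = $turtleN
Sorted (with $ < everything):
  sorted[0] = $turtleN
  sorted[1] = N$turtle
  sorted[2] = eN$turtl
  sorted[3] = leN$turt
  sorted[4] = rtleN$tu
  sorted[5] = tleN$tur
  sorted[6] = turtleN$
  sorted[7] = urtleN$t
sorted[4] = rtleN$tu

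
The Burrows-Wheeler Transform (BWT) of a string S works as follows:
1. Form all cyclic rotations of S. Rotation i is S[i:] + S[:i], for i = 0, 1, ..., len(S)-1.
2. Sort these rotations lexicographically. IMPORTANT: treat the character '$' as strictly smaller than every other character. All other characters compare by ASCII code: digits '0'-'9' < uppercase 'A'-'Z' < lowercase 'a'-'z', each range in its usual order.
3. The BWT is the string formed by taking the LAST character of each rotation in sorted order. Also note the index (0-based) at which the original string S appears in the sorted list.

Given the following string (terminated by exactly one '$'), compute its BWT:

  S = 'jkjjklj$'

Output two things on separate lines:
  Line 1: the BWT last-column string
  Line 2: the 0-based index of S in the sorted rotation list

All 8 rotations (rotation i = S[i:]+S[:i]):
  rot[0] = jkjjklj$
  rot[1] = kjjklj$j
  rot[2] = jjklj$jk
  rot[3] = jklj$jkj
  rot[4] = klj$jkjj
  rot[5] = lj$jkjjk
  rot[6] = j$jkjjkl
  rot[7] = $jkjjklj
Sorted (with $ < everything):
  sorted[0] = $jkjjklj  (last char: 'j')
  sorted[1] = j$jkjjkl  (last char: 'l')
  sorted[2] = jjklj$jk  (last char: 'k')
  sorted[3] = jkjjklj$  (last char: '$')
  sorted[4] = jklj$jkj  (last char: 'j')
  sorted[5] = kjjklj$j  (last char: 'j')
  sorted[6] = klj$jkjj  (last char: 'j')
  sorted[7] = lj$jkjjk  (last char: 'k')
Last column: jlk$jjjk
Original string S is at sorted index 3

Answer: jlk$jjjk
3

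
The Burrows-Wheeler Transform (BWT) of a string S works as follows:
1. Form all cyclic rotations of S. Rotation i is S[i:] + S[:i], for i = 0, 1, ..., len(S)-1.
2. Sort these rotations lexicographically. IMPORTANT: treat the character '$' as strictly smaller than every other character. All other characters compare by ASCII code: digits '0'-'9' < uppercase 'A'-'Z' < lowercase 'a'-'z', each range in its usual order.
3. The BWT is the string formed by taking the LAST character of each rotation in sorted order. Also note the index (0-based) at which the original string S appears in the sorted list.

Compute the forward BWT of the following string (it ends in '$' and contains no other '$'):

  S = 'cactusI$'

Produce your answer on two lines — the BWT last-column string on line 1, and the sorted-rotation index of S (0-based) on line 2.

Answer: Isc$auct
3

Derivation:
All 8 rotations (rotation i = S[i:]+S[:i]):
  rot[0] = cactusI$
  rot[1] = actusI$c
  rot[2] = ctusI$ca
  rot[3] = tusI$cac
  rot[4] = usI$cact
  rot[5] = sI$cactu
  rot[6] = I$cactus
  rot[7] = $cactusI
Sorted (with $ < everything):
  sorted[0] = $cactusI  (last char: 'I')
  sorted[1] = I$cactus  (last char: 's')
  sorted[2] = actusI$c  (last char: 'c')
  sorted[3] = cactusI$  (last char: '$')
  sorted[4] = ctusI$ca  (last char: 'a')
  sorted[5] = sI$cactu  (last char: 'u')
  sorted[6] = tusI$cac  (last char: 'c')
  sorted[7] = usI$cact  (last char: 't')
Last column: Isc$auct
Original string S is at sorted index 3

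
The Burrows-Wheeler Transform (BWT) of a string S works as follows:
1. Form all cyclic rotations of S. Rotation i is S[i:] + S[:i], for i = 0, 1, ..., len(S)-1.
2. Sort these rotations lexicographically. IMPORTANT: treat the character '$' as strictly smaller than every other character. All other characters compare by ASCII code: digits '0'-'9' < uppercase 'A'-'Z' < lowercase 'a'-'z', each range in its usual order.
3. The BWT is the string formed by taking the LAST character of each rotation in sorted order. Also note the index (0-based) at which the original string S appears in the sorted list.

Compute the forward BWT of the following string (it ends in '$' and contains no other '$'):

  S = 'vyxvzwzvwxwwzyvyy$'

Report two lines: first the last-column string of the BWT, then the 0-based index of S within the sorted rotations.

All 18 rotations (rotation i = S[i:]+S[:i]):
  rot[0] = vyxvzwzvwxwwzyvyy$
  rot[1] = yxvzwzvwxwwzyvyy$v
  rot[2] = xvzwzvwxwwzyvyy$vy
  rot[3] = vzwzvwxwwzyvyy$vyx
  rot[4] = zwzvwxwwzyvyy$vyxv
  rot[5] = wzvwxwwzyvyy$vyxvz
  rot[6] = zvwxwwzyvyy$vyxvzw
  rot[7] = vwxwwzyvyy$vyxvzwz
  rot[8] = wxwwzyvyy$vyxvzwzv
  rot[9] = xwwzyvyy$vyxvzwzvw
  rot[10] = wwzyvyy$vyxvzwzvwx
  rot[11] = wzyvyy$vyxvzwzvwxw
  rot[12] = zyvyy$vyxvzwzvwxww
  rot[13] = yvyy$vyxvzwzvwxwwz
  rot[14] = vyy$vyxvzwzvwxwwzy
  rot[15] = yy$vyxvzwzvwxwwzyv
  rot[16] = y$vyxvzwzvwxwwzyvy
  rot[17] = $vyxvzwzvwxwwzyvyy
Sorted (with $ < everything):
  sorted[0] = $vyxvzwzvwxwwzyvyy  (last char: 'y')
  sorted[1] = vwxwwzyvyy$vyxvzwz  (last char: 'z')
  sorted[2] = vyxvzwzvwxwwzyvyy$  (last char: '$')
  sorted[3] = vyy$vyxvzwzvwxwwzy  (last char: 'y')
  sorted[4] = vzwzvwxwwzyvyy$vyx  (last char: 'x')
  sorted[5] = wwzyvyy$vyxvzwzvwx  (last char: 'x')
  sorted[6] = wxwwzyvyy$vyxvzwzv  (last char: 'v')
  sorted[7] = wzvwxwwzyvyy$vyxvz  (last char: 'z')
  sorted[8] = wzyvyy$vyxvzwzvwxw  (last char: 'w')
  sorted[9] = xvzwzvwxwwzyvyy$vy  (last char: 'y')
  sorted[10] = xwwzyvyy$vyxvzwzvw  (last char: 'w')
  sorted[11] = y$vyxvzwzvwxwwzyvy  (last char: 'y')
  sorted[12] = yvyy$vyxvzwzvwxwwz  (last char: 'z')
  sorted[13] = yxvzwzvwxwwzyvyy$v  (last char: 'v')
  sorted[14] = yy$vyxvzwzvwxwwzyv  (last char: 'v')
  sorted[15] = zvwxwwzyvyy$vyxvzw  (last char: 'w')
  sorted[16] = zwzvwxwwzyvyy$vyxv  (last char: 'v')
  sorted[17] = zyvyy$vyxvzwzvwxww  (last char: 'w')
Last column: yz$yxxvzwywyzvvwvw
Original string S is at sorted index 2

Answer: yz$yxxvzwywyzvvwvw
2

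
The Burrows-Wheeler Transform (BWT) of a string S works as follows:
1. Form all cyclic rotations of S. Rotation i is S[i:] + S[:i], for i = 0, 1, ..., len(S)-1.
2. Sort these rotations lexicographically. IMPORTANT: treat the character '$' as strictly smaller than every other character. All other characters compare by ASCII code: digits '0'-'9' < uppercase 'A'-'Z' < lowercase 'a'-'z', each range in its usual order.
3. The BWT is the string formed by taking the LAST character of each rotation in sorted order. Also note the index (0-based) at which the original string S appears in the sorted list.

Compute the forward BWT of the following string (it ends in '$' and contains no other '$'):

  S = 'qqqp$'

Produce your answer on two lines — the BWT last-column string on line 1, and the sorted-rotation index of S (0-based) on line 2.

All 5 rotations (rotation i = S[i:]+S[:i]):
  rot[0] = qqqp$
  rot[1] = qqp$q
  rot[2] = qp$qq
  rot[3] = p$qqq
  rot[4] = $qqqp
Sorted (with $ < everything):
  sorted[0] = $qqqp  (last char: 'p')
  sorted[1] = p$qqq  (last char: 'q')
  sorted[2] = qp$qq  (last char: 'q')
  sorted[3] = qqp$q  (last char: 'q')
  sorted[4] = qqqp$  (last char: '$')
Last column: pqqq$
Original string S is at sorted index 4

Answer: pqqq$
4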